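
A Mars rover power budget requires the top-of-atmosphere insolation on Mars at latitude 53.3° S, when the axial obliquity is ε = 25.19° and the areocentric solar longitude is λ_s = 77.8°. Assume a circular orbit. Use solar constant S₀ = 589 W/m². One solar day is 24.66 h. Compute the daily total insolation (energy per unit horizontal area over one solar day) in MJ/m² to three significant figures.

sin δ = sin 25.19° × sin 77.8° = 0.41601, so δ = +24.583°.
cos H₀ = −tan(-53.3°) tan(+24.583°) = 0.6137, H₀ = 0.9100 rad.
Bracket: H₀ sin φ sin δ + cos φ cos δ sin H₀ = 0.9100×-0.80178×0.41601 + 0.59763×0.90936×0.78950 = -0.303529 + 0.429062 = 0.125533.
Q̄ = (S₀/π) × [bracket] = (589/π) × 0.125533 = 23.535 W/m².
Daily total = Q̄ × 24.66 h × 3600 s/h = 23.535 × 24.66 × 3600 / 10⁶ = 2.089 MJ/m².

2.09 MJ/m²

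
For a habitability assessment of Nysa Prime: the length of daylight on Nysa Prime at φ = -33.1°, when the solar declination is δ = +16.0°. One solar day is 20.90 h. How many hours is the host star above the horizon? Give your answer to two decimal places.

cos H₀ = −tan φ · tan δ = −tan(-33.1°) × tan(+16.000°) = 0.1869, so H₀ = 1.3828 rad = 79.23°.
Daylight = 2H₀/(2π) × 20.90 h = (1.3828/π) × 20.90 = 9.20 h.

9.20 h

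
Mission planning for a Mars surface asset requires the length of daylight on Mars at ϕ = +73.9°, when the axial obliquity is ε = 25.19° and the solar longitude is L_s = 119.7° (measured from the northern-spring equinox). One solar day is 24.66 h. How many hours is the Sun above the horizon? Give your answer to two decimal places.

24.66 h

Solar declination: sin δ = sin ε · sin L_s = sin 25.19° × sin 119.7° = 0.36971, so δ = +21.698°.
Sunrise equation: cos h₀ = −tan ϕ · tan δ = -1.3786 ≤ −1, so the Sun never sets (polar day) and h₀ = π.
Daylight = 2h₀/(2π) × 24.66 h = (3.1416/π) × 24.66 = 24.66 h.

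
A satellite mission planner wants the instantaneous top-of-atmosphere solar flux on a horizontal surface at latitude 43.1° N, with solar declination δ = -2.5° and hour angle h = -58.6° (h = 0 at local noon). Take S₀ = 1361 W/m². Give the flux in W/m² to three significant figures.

cos θ_z = sin φ sin δ + cos φ cos δ cos h = -0.029804 + 0.380060 = 0.350256.
Flux = S₀ · cos θ_z = 1361 × 0.350256 = 476.7 W/m².

477 W/m²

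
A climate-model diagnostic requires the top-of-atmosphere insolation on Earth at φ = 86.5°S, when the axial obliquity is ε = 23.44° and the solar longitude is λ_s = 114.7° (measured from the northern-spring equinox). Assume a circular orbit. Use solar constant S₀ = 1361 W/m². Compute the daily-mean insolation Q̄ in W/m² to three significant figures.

Q̄ ≈ 0.00 W/m²

Solar declination: sin δ = sin ε · sin λ_s = sin 23.44° × sin 114.7° = 0.36139, so δ = +21.186°.
cos H₀ = −tan(-86.5°) tan(+21.186°) = 6.3370 ≥ 1 ⇒ polar night, H₀ = 0 and Q̄ = 0.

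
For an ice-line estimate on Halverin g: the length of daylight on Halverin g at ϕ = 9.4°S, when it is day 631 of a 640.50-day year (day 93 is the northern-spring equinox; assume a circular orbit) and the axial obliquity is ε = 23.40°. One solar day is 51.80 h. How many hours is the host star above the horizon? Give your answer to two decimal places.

26.87 h

Solar longitude: L_s = 360° × (631 − 93)/640.50 = 302.389°.
sin δ = sin 23.40° × sin 302.389° = -0.33536, so δ = -19.595°.
cos h₀ = −tan ϕ · tan δ = −tan(-9.4°) × tan(-19.595°) = -0.0589, so h₀ = 1.6298 rad = 93.38°.
Daylight = 2h₀/(2π) × 51.80 h = (1.6298/π) × 51.80 = 26.87 h.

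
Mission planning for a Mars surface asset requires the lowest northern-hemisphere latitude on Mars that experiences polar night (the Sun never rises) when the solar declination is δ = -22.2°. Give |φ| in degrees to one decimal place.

Polar night requires cos H₀ = −tan φ tan δ ≥ 1, i.e. tan φ tan δ ≤ −1.
The boundary is |tan φ| · |tan δ| = 1, so |φ| = 90° − |δ| = 90° − 22.2° = 67.8° in the northern hemisphere.

|φ| = 67.8°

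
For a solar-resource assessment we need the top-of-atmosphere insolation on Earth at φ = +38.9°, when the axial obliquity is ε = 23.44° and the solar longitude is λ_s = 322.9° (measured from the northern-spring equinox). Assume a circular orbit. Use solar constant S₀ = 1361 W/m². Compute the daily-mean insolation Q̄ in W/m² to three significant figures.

Q̄ ≈ 231 W/m²

Solar declination: sin δ = sin ε · sin λ_s = sin 23.44° × sin 322.9° = -0.23995, so δ = -13.884°.
cos H₀ = −tan(+38.9°) tan(-13.884°) = 0.1994, H₀ = 1.3700 rad.
Bracket: H₀ sin φ sin δ + cos φ cos δ sin H₀ = 1.3700×0.62796×-0.23995 + 0.77824×0.97079×0.97991 = -0.206430 + 0.740329 = 0.533899.
Q̄ = (S₀/π) × [bracket] = (1361/π) × 0.533899 = 231.3 W/m².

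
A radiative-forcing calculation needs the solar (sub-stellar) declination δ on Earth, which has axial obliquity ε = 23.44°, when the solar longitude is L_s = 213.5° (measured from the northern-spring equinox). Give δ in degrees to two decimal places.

sin δ = sin ε · sin L_s = sin 23.44° × sin 213.5° = -0.219554.
δ = arcsin(-0.219554) = -12.68°.

δ = -12.68°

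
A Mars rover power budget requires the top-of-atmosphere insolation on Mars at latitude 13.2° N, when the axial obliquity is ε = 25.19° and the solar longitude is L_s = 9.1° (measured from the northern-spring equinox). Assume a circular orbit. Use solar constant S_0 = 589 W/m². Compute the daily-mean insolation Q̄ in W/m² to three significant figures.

Q̄ ≈ 187 W/m²

Solar declination: sin δ = sin ε · sin L_s = sin 25.19° × sin 9.1° = 0.06732, so δ = +3.860°.
cos h₀ = −tan(+13.2°) tan(+3.860°) = -0.0158, h₀ = 1.5866 rad.
Bracket: h₀ sin ϕ sin δ + cos ϕ cos δ sin h₀ = 1.5866×0.22835×0.06732 + 0.97358×0.99773×0.99987 = 0.024390 + 0.971244 = 0.995634.
Q̄ = (S_0/π) × [bracket] = (589/π) × 0.995634 = 186.7 W/m².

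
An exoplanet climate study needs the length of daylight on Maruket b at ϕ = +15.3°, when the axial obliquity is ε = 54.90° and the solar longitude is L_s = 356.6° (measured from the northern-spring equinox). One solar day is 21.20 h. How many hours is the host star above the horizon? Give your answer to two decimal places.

10.51 h

Solar declination: sin δ = sin ε · sin L_s = sin 54.90° × sin 356.6° = -0.04852, so δ = -2.781°.
cos h₀ = −tan ϕ · tan δ = −tan(+15.3°) × tan(-2.781°) = 0.0133, so h₀ = 1.5575 rad = 89.24°.
Daylight = 2h₀/(2π) × 21.20 h = (1.5575/π) × 21.20 = 10.51 h.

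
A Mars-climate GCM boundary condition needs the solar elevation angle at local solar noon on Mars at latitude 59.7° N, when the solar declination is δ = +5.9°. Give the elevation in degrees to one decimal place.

At local noon the hour angle is zero, so the zenith angle equals |φ − δ| = |+59.7° − (+5.900°)| = 53.800°.
Elevation = 90° − 53.800° = 36.2°.

36.2°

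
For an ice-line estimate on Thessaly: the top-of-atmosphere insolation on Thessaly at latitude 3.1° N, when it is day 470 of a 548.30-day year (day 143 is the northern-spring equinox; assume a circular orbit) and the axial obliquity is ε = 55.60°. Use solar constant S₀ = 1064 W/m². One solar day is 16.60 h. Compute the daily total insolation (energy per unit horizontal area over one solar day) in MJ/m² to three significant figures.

Solar longitude: λ_s = 360° × (470 − 143)/548.30 = 214.700°.
sin δ = sin 55.60° × sin 214.700° = -0.46972, so δ = -28.016°.
cos H₀ = −tan(+3.1°) tan(-28.016°) = 0.0288, H₀ = 1.5420 rad.
Bracket: H₀ sin φ sin δ + cos φ cos δ sin H₀ = 1.5420×0.05408×-0.46972 + 0.99854×0.88282×0.99958 = -0.039171 + 0.881161 = 0.841990.
Q̄ = (S₀/π) × [bracket] = (1064/π) × 0.841990 = 285.17 W/m².
Daily total = Q̄ × 16.60 h × 3600 s/h = 285.17 × 16.60 × 3600 / 10⁶ = 17.04 MJ/m².

17.0 MJ/m²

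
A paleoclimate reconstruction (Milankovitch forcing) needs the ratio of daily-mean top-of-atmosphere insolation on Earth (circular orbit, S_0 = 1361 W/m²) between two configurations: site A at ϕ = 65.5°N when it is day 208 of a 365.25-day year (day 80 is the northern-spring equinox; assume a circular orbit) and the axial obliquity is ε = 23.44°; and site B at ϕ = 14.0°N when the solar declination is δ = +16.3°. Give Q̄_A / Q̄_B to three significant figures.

— Configuration A (ϕ=+65.5°):
Solar longitude: L_s = 360° × (208 − 80)/365.25 = 126.160°.
sin δ = sin 23.44° × sin 126.160° = 0.32116, so δ = +18.733°.
cos h₀ = −tan(+65.5°) tan(+18.733°) = -0.7441, h₀ = 2.4101 rad.
Bracket: h₀ sin ϕ sin δ + cos ϕ cos δ sin h₀ = 2.4101×0.90996×0.32116 + 0.41469×0.94702×0.66801 = 0.704334 + 0.262341 = 0.966675.
Q̄ = (S_0/π) × [bracket] = (1361/π) × 0.966675 = 418.78 W/m².
— Configuration B (ϕ=+14.0°):
cos h₀ = −tan(+14.0°) tan(+16.300°) = -0.0729, h₀ = 1.6438 rad.
Bracket: h₀ sin ϕ sin δ + cos ϕ cos δ sin h₀ = 1.6438×0.24192×0.28067 + 0.97030×0.95981×0.99734 = 0.111614 + 0.928826 = 1.040440.
Q̄ = (S_0/π) × [bracket] = (1361/π) × 1.040440 = 450.74 W/m².
Ratio Q̄_A / Q̄_B = 418.78 / 450.74 = 0.9291.

Q̄_A / Q̄_B ≈ 0.929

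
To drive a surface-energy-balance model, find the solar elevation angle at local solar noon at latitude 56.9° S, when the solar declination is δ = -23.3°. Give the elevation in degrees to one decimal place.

56.4°

At local noon the hour angle is zero, so the zenith angle equals |ϕ − δ| = |-56.9° − (-23.300°)| = 33.600°.
Elevation = 90° − 33.600° = 56.4°.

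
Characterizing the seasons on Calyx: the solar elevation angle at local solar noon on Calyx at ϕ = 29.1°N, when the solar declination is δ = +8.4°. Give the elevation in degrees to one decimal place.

69.3°

At local noon the hour angle is zero, so the zenith angle equals |ϕ − δ| = |+29.1° − (+8.400°)| = 20.700°.
Elevation = 90° − 20.700° = 69.3°.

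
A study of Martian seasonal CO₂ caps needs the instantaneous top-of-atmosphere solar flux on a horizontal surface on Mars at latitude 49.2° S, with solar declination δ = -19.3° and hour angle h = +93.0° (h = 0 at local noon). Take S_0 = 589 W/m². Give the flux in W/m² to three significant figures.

128 W/m²

cos θ_z = sin ϕ sin δ + cos ϕ cos δ cos h = 0.250198 + -0.032276 = 0.217922.
Flux = S_0 · cos θ_z = 589 × 0.217922 = 128.4 W/m².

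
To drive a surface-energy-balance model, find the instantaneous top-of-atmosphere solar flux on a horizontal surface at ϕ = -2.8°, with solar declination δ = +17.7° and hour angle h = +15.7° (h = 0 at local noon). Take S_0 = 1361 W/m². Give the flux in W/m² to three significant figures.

1.23e+03 W/m²

cos θ_z = sin ϕ sin δ + cos ϕ cos δ cos h = -0.014852 + 0.916024 = 0.901172.
Flux = S_0 · cos θ_z = 1361 × 0.901172 = 1226 W/m².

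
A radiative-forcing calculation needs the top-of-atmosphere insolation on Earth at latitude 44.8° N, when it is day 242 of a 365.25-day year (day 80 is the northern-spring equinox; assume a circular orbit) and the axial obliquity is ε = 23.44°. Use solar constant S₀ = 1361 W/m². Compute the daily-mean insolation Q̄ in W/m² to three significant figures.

Solar longitude: λ_s = 360° × (242 − 80)/365.25 = 159.671°.
sin δ = sin 23.44° × sin 159.671° = 0.13819, so δ = +7.943°.
cos H₀ = −tan(+44.8°) tan(+7.943°) = -0.1386, H₀ = 1.7098 rad.
Bracket: H₀ sin φ sin δ + cos φ cos δ sin H₀ = 1.7098×0.70463×0.13819 + 0.70957×0.99041×0.99035 = 0.166488 + 0.695984 = 0.862472.
Q̄ = (S₀/π) × [bracket] = (1361/π) × 0.862472 = 373.6 W/m².

Q̄ ≈ 374 W/m²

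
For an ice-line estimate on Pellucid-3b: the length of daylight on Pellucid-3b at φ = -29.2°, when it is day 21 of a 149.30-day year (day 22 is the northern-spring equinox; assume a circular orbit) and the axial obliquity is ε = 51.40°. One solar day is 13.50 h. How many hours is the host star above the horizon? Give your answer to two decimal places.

6.83 h

Solar longitude: λ_s = 360° × (21 − 22)/149.30 = -2.411°, i.e. -2.411° + 360° = 357.589°.
sin δ = sin 51.40° × sin 357.589° = -0.03288, so δ = -1.884°.
cos H₀ = −tan φ · tan δ = −tan(-29.2°) × tan(-1.884°) = -0.0184, so H₀ = 1.5892 rad = 91.05°.
Daylight = 2H₀/(2π) × 13.50 h = (1.5892/π) × 13.50 = 6.83 h.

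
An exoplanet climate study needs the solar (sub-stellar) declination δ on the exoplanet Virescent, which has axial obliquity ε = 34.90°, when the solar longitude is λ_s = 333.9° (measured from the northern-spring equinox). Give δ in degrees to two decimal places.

sin δ = sin ε · sin λ_s = sin 34.90° × sin 333.9° = -0.251709.
δ = arcsin(-0.251709) = -14.58°.

δ = -14.58°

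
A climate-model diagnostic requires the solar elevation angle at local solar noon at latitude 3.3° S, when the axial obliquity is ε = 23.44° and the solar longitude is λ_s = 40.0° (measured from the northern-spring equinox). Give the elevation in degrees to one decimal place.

Solar declination: sin δ = sin ε · sin λ_s = sin 23.44° × sin 40.0° = 0.25569, so δ = +14.815°.
At local noon the hour angle is zero, so the zenith angle equals |φ − δ| = |-3.3° − (+14.815°)| = 18.115°.
Elevation = 90° − 18.115° = 71.9°.

71.9°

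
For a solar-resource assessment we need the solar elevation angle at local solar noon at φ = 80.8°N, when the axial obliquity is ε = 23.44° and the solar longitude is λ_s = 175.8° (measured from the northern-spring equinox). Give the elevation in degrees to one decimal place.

Solar declination: sin δ = sin ε · sin λ_s = sin 23.44° × sin 175.8° = 0.02913, so δ = +1.669°.
At local noon the hour angle is zero, so the zenith angle equals |φ − δ| = |+80.8° − (+1.669°)| = 79.131°.
Elevation = 90° − 79.131° = 10.9°.

10.9°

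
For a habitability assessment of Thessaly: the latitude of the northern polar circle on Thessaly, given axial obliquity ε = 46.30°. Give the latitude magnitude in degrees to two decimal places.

43.70°

The polar circle is the lowest latitude that experiences at least one full rotation of continuous daylight at the northern-summer solstice; it lies at |ϕ| = 90° − ε = 90° − 46.30° = 43.70°.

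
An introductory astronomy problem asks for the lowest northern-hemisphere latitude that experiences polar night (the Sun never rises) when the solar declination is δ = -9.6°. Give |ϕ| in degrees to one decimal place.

|ϕ| = 80.4°

Polar night requires cos h₀ = −tan ϕ tan δ ≥ 1, i.e. tan ϕ tan δ ≤ −1.
The boundary is |tan ϕ| · |tan δ| = 1, so |ϕ| = 90° − |δ| = 90° − 9.6° = 80.4° in the northern hemisphere.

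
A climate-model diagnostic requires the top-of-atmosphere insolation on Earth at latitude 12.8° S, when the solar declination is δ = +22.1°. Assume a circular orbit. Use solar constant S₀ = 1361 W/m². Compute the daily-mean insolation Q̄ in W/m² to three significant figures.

Q̄ ≈ 336 W/m²

cos H₀ = −tan(-12.8°) tan(+22.100°) = 0.0923, H₀ = 1.4784 rad.
Bracket: H₀ sin φ sin δ + cos φ cos δ sin H₀ = 1.4784×-0.22155×0.37622 + 0.97515×0.92653×0.99574 = -0.123227 + 0.899657 = 0.776430.
Q̄ = (S₀/π) × [bracket] = (1361/π) × 0.776430 = 336.4 W/m².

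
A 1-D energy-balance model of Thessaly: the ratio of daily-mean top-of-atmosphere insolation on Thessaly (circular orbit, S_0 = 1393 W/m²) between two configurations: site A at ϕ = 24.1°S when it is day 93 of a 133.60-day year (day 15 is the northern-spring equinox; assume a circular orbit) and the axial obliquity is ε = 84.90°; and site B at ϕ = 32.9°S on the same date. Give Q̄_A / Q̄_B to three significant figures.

Q̄_A / Q̄_B ≈ 0.944

— Configuration A (ϕ=-24.1°):
Solar longitude: L_s = 360° × (93 − 15)/133.60 = 210.180°.
sin δ = sin 84.90° × sin 210.180° = -0.50072, so δ = -30.048°.
cos h₀ = −tan(-24.1°) tan(-30.048°) = -0.2588, h₀ = 1.8325 rad.
Bracket: h₀ sin ϕ sin δ + cos ϕ cos δ sin h₀ = 1.8325×-0.40833×-0.50072 + 0.91283×0.86561×0.96594 = 0.374671 + 0.763242 = 1.137913.
Q̄ = (S_0/π) × [bracket] = (1393/π) × 1.137913 = 504.56 W/m².
— Configuration B (ϕ=-32.9°):
cos h₀ = −tan(-32.9°) tan(-30.048°) = -0.3742, h₀ = 1.9544 rad.
Bracket: h₀ sin ϕ sin δ + cos ϕ cos δ sin h₀ = 1.9544×-0.54317×-0.50072 + 0.83962×0.86561×0.92734 = 0.531550 + 0.673975 = 1.205525.
Q̄ = (S_0/π) × [bracket] = (1393/π) × 1.205525 = 534.54 W/m².
Ratio Q̄_A / Q̄_B = 504.56 / 534.54 = 0.9439.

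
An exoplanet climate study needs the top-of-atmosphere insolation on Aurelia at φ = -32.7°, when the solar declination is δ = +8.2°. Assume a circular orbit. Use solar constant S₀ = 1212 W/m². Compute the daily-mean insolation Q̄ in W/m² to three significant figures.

cos H₀ = −tan(-32.7°) tan(+8.200°) = 0.0925, H₀ = 1.4782 rad.
Bracket: H₀ sin φ sin δ + cos φ cos δ sin H₀ = 1.4782×-0.54024×0.14263 + 0.84151×0.98978×0.99571 = -0.113902 + 0.829337 = 0.715435.
Q̄ = (S₀/π) × [bracket] = (1212/π) × 0.715435 = 276.0 W/m².

Q̄ ≈ 276 W/m²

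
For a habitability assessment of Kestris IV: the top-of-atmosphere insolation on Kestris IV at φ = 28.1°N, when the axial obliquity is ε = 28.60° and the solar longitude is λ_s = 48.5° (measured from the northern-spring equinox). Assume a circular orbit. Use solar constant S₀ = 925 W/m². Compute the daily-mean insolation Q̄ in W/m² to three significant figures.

Q̄ ≈ 326 W/m²

Solar declination: sin δ = sin ε · sin λ_s = sin 28.60° × sin 48.5° = 0.35852, so δ = +21.009°.
cos H₀ = −tan(+28.1°) tan(+21.009°) = -0.2051, H₀ = 1.7773 rad.
Bracket: H₀ sin φ sin δ + cos φ cos δ sin H₀ = 1.7773×0.47101×0.35852 + 0.88213×0.93352×0.97875 = 0.300126 + 0.805987 = 1.106113.
Q̄ = (S₀/π) × [bracket] = (925/π) × 1.106113 = 325.7 W/m².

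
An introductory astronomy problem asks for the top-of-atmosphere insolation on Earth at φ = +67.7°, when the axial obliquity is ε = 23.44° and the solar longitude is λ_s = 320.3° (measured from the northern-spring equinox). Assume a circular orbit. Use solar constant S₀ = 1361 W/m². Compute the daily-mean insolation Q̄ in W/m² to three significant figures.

Solar declination: sin δ = sin ε · sin λ_s = sin 23.44° × sin 320.3° = -0.25409, so δ = -14.720°.
cos H₀ = −tan(+67.7°) tan(-14.720°) = 0.6406, H₀ = 0.8756 rad.
Bracket: H₀ sin φ sin δ + cos φ cos δ sin H₀ = 0.8756×0.92521×-0.25409 + 0.37946×0.96718×0.76790 = -0.205842 + 0.281824 = 0.075982.
Q̄ = (S₀/π) × [bracket] = (1361/π) × 0.075982 = 32.92 W/m².

Q̄ ≈ 32.9 W/m²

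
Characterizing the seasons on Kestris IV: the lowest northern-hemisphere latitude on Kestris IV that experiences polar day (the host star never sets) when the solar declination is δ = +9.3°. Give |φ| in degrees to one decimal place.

|φ| = 80.7°

Polar day requires cos H₀ = −tan φ tan δ ≤ −1, i.e. tan φ tan δ ≥ 1.
The boundary is |tan φ| · |tan δ| = 1, so |φ| = 90° − |δ| = 90° − 9.3° = 80.7° in the northern hemisphere.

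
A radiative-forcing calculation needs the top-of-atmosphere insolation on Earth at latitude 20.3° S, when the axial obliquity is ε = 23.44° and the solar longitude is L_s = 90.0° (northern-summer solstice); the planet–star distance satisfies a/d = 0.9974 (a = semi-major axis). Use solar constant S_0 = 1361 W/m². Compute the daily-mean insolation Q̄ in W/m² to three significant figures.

Q̄ ≈ 282 W/m²

Solar declination: sin δ = sin ε · sin L_s = sin 23.44° × sin 90.0° = 0.39779, so δ = +23.440°.
cos h₀ = −tan(-20.3°) tan(+23.440°) = 0.1604, h₀ = 1.4097 rad.
Bracket: h₀ sin ϕ sin δ + cos ϕ cos δ sin h₀ = 1.4097×-0.34694×0.39779 + 0.93789×0.91748×0.98706 = -0.194552 + 0.849361 = 0.654809.
Inverse-square distance factor (a/d)² = 0.9974² = 0.994807.
Q̄ = (S_0/π) × 0.994807 × [bracket] = (1361/π) × 0.994807 × 0.654809 = 282.2 W/m².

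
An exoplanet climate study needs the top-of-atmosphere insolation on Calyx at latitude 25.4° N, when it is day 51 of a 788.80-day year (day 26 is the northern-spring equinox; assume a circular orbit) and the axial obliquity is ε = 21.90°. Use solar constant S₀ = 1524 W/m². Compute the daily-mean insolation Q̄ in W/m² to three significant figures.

Q̄ ≈ 461 W/m²

Solar longitude: λ_s = 360° × (51 − 26)/788.80 = 11.410°.
sin δ = sin 21.90° × sin 11.410° = 0.07379, so δ = +4.231°.
cos H₀ = −tan(+25.4°) tan(+4.231°) = -0.0351, H₀ = 1.6059 rad.
Bracket: H₀ sin φ sin δ + cos φ cos δ sin H₀ = 1.6059×0.42894×0.07379 + 0.90334×0.99727×0.99938 = 0.050829 + 0.900315 = 0.951144.
Q̄ = (S₀/π) × [bracket] = (1524/π) × 0.951144 = 461.4 W/m².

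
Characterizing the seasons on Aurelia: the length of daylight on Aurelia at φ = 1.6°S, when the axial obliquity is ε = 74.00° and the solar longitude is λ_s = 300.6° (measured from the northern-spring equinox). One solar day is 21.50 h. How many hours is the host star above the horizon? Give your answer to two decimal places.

Solar declination: sin δ = sin ε · sin λ_s = sin 74.00° × sin 300.6° = -0.82740, so δ = -55.832°.
cos H₀ = −tan φ · tan δ = −tan(-1.6°) × tan(-55.832°) = -0.0412, so H₀ = 1.6120 rad = 92.36°.
Daylight = 2H₀/(2π) × 21.50 h = (1.6120/π) × 21.50 = 11.03 h.

11.03 h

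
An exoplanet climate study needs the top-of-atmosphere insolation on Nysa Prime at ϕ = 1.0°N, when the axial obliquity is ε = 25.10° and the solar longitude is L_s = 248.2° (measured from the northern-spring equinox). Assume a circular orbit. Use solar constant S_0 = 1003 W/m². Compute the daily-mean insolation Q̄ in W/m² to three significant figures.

Q̄ ≈ 290 W/m²

Solar declination: sin δ = sin ε · sin L_s = sin 25.10° × sin 248.2° = -0.39386, so δ = -23.195°.
cos h₀ = −tan(+1.0°) tan(-23.195°) = 0.0075, h₀ = 1.5633 rad.
Bracket: h₀ sin ϕ sin δ + cos ϕ cos δ sin h₀ = 1.5633×0.01745×-0.39386 + 0.99985×0.91917×0.99997 = -0.010744 + 0.919005 = 0.908261.
Q̄ = (S_0/π) × [bracket] = (1003/π) × 0.908261 = 290.0 W/m².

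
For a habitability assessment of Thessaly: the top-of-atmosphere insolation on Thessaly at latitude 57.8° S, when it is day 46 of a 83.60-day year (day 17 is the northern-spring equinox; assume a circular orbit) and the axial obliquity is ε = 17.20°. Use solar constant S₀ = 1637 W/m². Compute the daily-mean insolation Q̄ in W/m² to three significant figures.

Q̄ ≈ 123 W/m²

Solar longitude: λ_s = 360° × (46 − 17)/83.60 = 124.880°.
sin δ = sin 17.20° × sin 124.880° = 0.24258, so δ = +14.039°.
cos H₀ = −tan(-57.8°) tan(+14.039°) = 0.3971, H₀ = 1.1625 rad.
Bracket: H₀ sin φ sin δ + cos φ cos δ sin H₀ = 1.1625×-0.84619×0.24258 + 0.53288×0.97013×0.91779 = -0.238625 + 0.474463 = 0.235838.
Q̄ = (S₀/π) × [bracket] = (1637/π) × 0.235838 = 122.9 W/m².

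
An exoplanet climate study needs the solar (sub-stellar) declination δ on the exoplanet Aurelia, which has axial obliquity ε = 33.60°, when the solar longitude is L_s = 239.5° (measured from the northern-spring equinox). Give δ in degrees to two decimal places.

sin δ = sin ε · sin L_s = sin 33.60° × sin 239.5° = -0.476818.
δ = arcsin(-0.476818) = -28.48°.

δ = -28.48°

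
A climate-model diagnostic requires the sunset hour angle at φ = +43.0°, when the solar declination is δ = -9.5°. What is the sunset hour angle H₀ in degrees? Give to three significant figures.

H₀ = 81.0°

cos H₀ = −tan φ · tan δ = −tan(+43.0°) × tan(-9.500°) = 0.1560, so H₀ = 1.4141 rad = 81.02°.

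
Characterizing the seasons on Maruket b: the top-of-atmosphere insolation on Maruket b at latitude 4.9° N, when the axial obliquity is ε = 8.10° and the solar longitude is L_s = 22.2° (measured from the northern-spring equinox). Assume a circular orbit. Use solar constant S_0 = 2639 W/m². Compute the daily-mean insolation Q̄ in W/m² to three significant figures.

Solar declination: sin δ = sin ε · sin L_s = sin 8.10° × sin 22.2° = 0.05324, so δ = +3.052°.
cos h₀ = −tan(+4.9°) tan(+3.052°) = -0.0046, h₀ = 1.5754 rad.
Bracket: h₀ sin ϕ sin δ + cos ϕ cos δ sin h₀ = 1.5754×0.08542×0.05324 + 0.99635×0.99858×0.99999 = 0.007165 + 0.994925 = 1.002090.
Q̄ = (S_0/π) × [bracket] = (2639/π) × 1.002090 = 841.8 W/m².

Q̄ ≈ 842 W/m²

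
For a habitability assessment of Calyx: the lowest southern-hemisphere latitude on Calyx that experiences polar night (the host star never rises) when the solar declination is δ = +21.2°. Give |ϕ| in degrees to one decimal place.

Polar night requires cos h₀ = −tan ϕ tan δ ≥ 1, i.e. tan ϕ tan δ ≤ −1.
The boundary is |tan ϕ| · |tan δ| = 1, so |ϕ| = 90° − |δ| = 90° − 21.2° = 68.8° in the southern hemisphere.

|ϕ| = 68.8°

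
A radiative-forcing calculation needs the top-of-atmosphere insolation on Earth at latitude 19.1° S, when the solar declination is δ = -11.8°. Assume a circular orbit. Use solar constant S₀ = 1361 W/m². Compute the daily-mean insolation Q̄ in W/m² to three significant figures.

cos H₀ = −tan(-19.1°) tan(-11.800°) = -0.0723, H₀ = 1.6432 rad.
Bracket: H₀ sin φ sin δ + cos φ cos δ sin H₀ = 1.6432×-0.32722×-0.20450 + 0.94495×0.97887×0.99738 = 0.109957 + 0.922560 = 1.032517.
Q̄ = (S₀/π) × [bracket] = (1361/π) × 1.032517 = 447.3 W/m².

Q̄ ≈ 447 W/m²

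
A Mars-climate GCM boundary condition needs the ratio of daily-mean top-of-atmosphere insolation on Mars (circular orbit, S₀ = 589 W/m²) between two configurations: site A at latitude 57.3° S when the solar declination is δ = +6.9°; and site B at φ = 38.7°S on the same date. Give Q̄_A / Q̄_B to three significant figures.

Q̄_A / Q̄_B ≈ 0.586

— Configuration A (φ=-57.3°):
cos H₀ = −tan(-57.3°) tan(+6.900°) = 0.1885, H₀ = 1.3812 rad.
Bracket: H₀ sin φ sin δ + cos φ cos δ sin H₀ = 1.3812×-0.84151×0.12014 + 0.54024×0.99276×0.98207 = -0.139638 + 0.526712 = 0.387074.
Q̄ = (S₀/π) × [bracket] = (589/π) × 0.387074 = 72.570 W/m².
— Configuration B (φ=-38.7°):
cos H₀ = −tan(-38.7°) tan(+6.900°) = 0.0969, H₀ = 1.4737 rad.
Bracket: H₀ sin φ sin δ + cos φ cos δ sin H₀ = 1.4737×-0.62524×0.12014 + 0.78043×0.99276×0.99529 = -0.110699 + 0.771130 = 0.660431.
Q̄ = (S₀/π) × [bracket] = (589/π) × 0.660431 = 123.82 W/m².
Ratio Q̄_A / Q̄_B = 72.570 / 123.82 = 0.5861.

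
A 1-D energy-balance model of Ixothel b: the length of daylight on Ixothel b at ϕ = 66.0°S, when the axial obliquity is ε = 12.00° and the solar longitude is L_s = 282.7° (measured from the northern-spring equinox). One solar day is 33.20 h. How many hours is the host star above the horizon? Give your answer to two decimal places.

Solar declination: sin δ = sin ε · sin L_s = sin 12.00° × sin 282.7° = -0.20283, so δ = -11.702°.
cos h₀ = −tan ϕ · tan δ = −tan(-66.0°) × tan(-11.702°) = -0.4652, so h₀ = 2.0547 rad = 117.72°.
Daylight = 2h₀/(2π) × 33.20 h = (2.0547/π) × 33.20 = 21.71 h.

21.71 h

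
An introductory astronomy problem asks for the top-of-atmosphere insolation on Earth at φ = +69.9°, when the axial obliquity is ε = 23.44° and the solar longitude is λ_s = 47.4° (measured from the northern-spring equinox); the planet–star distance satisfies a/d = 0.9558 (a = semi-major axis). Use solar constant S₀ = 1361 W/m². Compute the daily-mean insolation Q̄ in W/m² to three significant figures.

Q̄ ≈ 350 W/m²

Solar declination: sin δ = sin ε · sin λ_s = sin 23.44° × sin 47.4° = 0.29281, so δ = +17.026°.
cos H₀ = −tan(+69.9°) tan(+17.026°) = -0.8368, H₀ = 2.5622 rad.
Bracket: H₀ sin φ sin δ + cos φ cos δ sin H₀ = 2.5622×0.93909×0.29281 + 0.34366×0.95617×0.54748 = 0.704541 + 0.179900 = 0.884441.
Inverse-square distance factor (a/d)² = 0.9558² = 0.913554.
Q̄ = (S₀/π) × 0.913554 × [bracket] = (1361/π) × 0.913554 × 0.884441 = 350.0 W/m².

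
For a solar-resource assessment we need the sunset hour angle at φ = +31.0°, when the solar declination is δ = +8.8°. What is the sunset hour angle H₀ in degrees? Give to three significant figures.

H₀ = 95.3°

cos H₀ = −tan φ · tan δ = −tan(+31.0°) × tan(+8.800°) = -0.0930, so H₀ = 1.6639 rad = 95.34°.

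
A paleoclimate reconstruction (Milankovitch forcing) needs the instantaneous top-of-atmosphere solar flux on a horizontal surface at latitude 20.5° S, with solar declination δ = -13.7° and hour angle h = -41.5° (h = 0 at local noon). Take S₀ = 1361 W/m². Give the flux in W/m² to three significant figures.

cos θ_z = sin φ sin δ + cos φ cos δ cos h = 0.082942 + 0.681567 = 0.764509.
Flux = S₀ · cos θ_z = 1361 × 0.764509 = 1040 W/m².

1.04e+03 W/m²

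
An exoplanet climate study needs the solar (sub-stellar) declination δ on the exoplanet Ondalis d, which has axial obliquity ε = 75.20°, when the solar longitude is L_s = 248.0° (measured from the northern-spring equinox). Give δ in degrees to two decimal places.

sin δ = sin ε · sin L_s = sin 75.20° × sin 248.0° = -0.896423.
δ = arcsin(-0.896423) = -63.69°.

δ = -63.69°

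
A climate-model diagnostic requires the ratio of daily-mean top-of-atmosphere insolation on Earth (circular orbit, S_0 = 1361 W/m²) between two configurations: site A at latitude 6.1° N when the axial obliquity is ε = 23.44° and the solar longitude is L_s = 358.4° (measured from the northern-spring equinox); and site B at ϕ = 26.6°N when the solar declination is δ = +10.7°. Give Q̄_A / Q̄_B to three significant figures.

Q̄_A / Q̄_B ≈ 0.980

— Configuration A (ϕ=+6.1°):
Solar declination: sin δ = sin ε · sin L_s = sin 23.44° × sin 358.4° = -0.01111, so δ = -0.636°.
cos h₀ = −tan(+6.1°) tan(-0.636°) = 0.0012, h₀ = 1.5696 rad.
Bracket: h₀ sin ϕ sin δ + cos ϕ cos δ sin h₀ = 1.5696×0.10626×-0.01111 + 0.99434×0.99994×1.00000 = -0.001853 + 0.994280 = 0.992427.
Q̄ = (S_0/π) × [bracket] = (1361/π) × 0.992427 = 429.94 W/m².
— Configuration B (ϕ=+26.6°):
cos h₀ = −tan(+26.6°) tan(+10.700°) = -0.0946, h₀ = 1.6656 rad.
Bracket: h₀ sin ϕ sin δ + cos ϕ cos δ sin h₀ = 1.6656×0.44776×0.18567 + 0.89415×0.98261×0.99551 = 0.138471 + 0.874656 = 1.013127.
Q̄ = (S_0/π) × [bracket] = (1361/π) × 1.013127 = 438.91 W/m².
Ratio Q̄_A / Q̄_B = 429.94 / 438.91 = 0.9796.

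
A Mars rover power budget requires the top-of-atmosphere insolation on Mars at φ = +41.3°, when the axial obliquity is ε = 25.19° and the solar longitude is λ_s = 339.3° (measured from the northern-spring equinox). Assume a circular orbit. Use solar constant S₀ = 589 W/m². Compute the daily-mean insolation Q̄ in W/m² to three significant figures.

Q̄ ≈ 111 W/m²

Solar declination: sin δ = sin ε · sin λ_s = sin 25.19° × sin 339.3° = -0.15045, so δ = -8.653°.
cos H₀ = −tan(+41.3°) tan(-8.653°) = 0.1337, H₀ = 1.4367 rad.
Bracket: H₀ sin φ sin δ + cos φ cos δ sin H₀ = 1.4367×0.66000×-0.15045 + 0.75126×0.98862×0.99102 = -0.142660 + 0.736041 = 0.593381.
Q̄ = (S₀/π) × [bracket] = (589/π) × 0.593381 = 111.2 W/m².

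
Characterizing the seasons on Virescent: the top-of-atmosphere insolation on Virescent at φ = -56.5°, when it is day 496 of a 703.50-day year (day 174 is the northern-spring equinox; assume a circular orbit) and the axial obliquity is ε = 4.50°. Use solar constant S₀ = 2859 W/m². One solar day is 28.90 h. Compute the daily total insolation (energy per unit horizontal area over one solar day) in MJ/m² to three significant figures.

49.7 MJ/m²

Solar longitude: λ_s = 360° × (496 − 174)/703.50 = 164.776°.
sin δ = sin 4.50° × sin 164.776° = 0.02060, so δ = +1.181°.
cos H₀ = −tan(-56.5°) tan(+1.181°) = 0.0311, H₀ = 1.5397 rad.
Bracket: H₀ sin φ sin δ + cos φ cos δ sin H₀ = 1.5397×-0.83389×0.02060 + 0.55194×0.99979×0.99952 = -0.026449 + 0.551559 = 0.525110.
Q̄ = (S₀/π) × [bracket] = (2859/π) × 0.525110 = 477.88 W/m².
Daily total = Q̄ × 28.90 h × 3600 s/h = 477.88 × 28.90 × 3600 / 10⁶ = 49.72 MJ/m².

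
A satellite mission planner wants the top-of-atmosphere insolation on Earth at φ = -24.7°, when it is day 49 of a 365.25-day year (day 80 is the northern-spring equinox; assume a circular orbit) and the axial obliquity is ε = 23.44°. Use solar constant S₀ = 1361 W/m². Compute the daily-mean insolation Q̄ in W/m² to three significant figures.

Q̄ ≈ 445 W/m²

Solar longitude: λ_s = 360° × (49 − 80)/365.25 = -30.554°, i.e. -30.554° + 360° = 329.446°.
sin δ = sin 23.44° × sin 329.446° = -0.20222, so δ = -11.667°.
cos H₀ = −tan(-24.7°) tan(-11.667°) = -0.0950, H₀ = 1.6659 rad.
Bracket: H₀ sin φ sin δ + cos φ cos δ sin H₀ = 1.6659×-0.41787×-0.20222 + 0.90851×0.97934×0.99548 = 0.140771 + 0.885719 = 1.026490.
Q̄ = (S₀/π) × [bracket] = (1361/π) × 1.026490 = 444.7 W/m².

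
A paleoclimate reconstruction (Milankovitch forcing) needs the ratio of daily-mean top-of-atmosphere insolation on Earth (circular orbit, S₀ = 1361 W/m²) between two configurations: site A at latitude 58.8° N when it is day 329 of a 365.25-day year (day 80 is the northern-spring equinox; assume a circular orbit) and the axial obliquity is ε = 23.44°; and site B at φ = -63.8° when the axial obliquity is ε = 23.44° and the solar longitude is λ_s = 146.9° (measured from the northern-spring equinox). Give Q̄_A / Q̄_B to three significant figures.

— Configuration A (φ=+58.8°):
Solar longitude: λ_s = 360° × (329 − 80)/365.25 = 245.421°.
sin δ = sin 23.44° × sin 245.421° = -0.36174, so δ = -21.207°.
cos H₀ = −tan(+58.8°) tan(-21.207°) = 0.6407, H₀ = 0.8754 rad.
Bracket: H₀ sin φ sin δ + cos φ cos δ sin H₀ = 0.8754×0.85536×-0.36174 + 0.51803×0.93228×0.76779 = -0.270864 + 0.370803 = 0.099939.
Q̄ = (S₀/π) × [bracket] = (1361/π) × 0.099939 = 43.296 W/m².
— Configuration B (φ=-63.8°):
Solar declination: sin δ = sin ε · sin λ_s = sin 23.44° × sin 146.9° = 0.21723, so δ = +12.547°.
cos H₀ = −tan(-63.8°) tan(+12.547°) = 0.4523, H₀ = 1.1015 rad.
Bracket: H₀ sin φ sin δ + cos φ cos δ sin H₀ = 1.1015×-0.89726×0.21723 + 0.44151×0.97612×0.89188 = -0.214695 + 0.384371 = 0.169676.
Q̄ = (S₀/π) × [bracket] = (1361/π) × 0.169676 = 73.507 W/m².
Ratio Q̄_A / Q̄_B = 43.296 / 73.507 = 0.5890.

Q̄_A / Q̄_B ≈ 0.589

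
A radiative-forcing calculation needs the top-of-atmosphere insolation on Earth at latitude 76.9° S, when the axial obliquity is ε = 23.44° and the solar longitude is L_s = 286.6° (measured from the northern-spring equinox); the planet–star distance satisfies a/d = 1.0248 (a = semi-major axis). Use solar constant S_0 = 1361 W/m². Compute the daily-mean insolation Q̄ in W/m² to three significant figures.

Q̄ ≈ 531 W/m²

Solar declination: sin δ = sin ε · sin L_s = sin 23.44° × sin 286.6° = -0.38121, so δ = -22.409°.
cos h₀ = −tan(-76.9°) tan(-22.409°) = -1.7720 ≤ −1 ⇒ polar day, h₀ = π.
Bracket: h₀ sin ϕ sin δ + cos ϕ cos δ sin h₀ = 3.1416×-0.97398×-0.38121 + 0.22665×0.92449×0.00000 = 1.166448 + 0.000000 = 1.166448.
Inverse-square distance factor (a/d)² = 1.0248² = 1.050215.
Q̄ = (S_0/π) × 1.050215 × [bracket] = (1361/π) × 1.050215 × 1.166448 = 530.7 W/m².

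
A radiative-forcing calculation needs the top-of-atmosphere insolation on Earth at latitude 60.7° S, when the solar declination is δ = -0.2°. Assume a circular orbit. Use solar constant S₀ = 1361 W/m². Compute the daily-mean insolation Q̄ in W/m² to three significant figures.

cos H₀ = −tan(-60.7°) tan(-0.200°) = -0.0062, H₀ = 1.5770 rad.
Bracket: H₀ sin φ sin δ + cos φ cos δ sin H₀ = 1.5770×-0.87207×-0.00349 + 0.48938×0.99999×0.99998 = 0.004800 + 0.489365 = 0.494165.
Q̄ = (S₀/π) × [bracket] = (1361/π) × 0.494165 = 214.1 W/m².

Q̄ ≈ 214 W/m²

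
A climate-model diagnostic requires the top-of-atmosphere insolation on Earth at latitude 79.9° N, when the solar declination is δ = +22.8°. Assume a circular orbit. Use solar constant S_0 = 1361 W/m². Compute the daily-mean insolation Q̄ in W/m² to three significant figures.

Q̄ ≈ 519 W/m²

cos h₀ = −tan(+79.9°) tan(+22.800°) = -2.3599 ≤ −1 ⇒ polar day, h₀ = π.
Bracket: h₀ sin ϕ sin δ + cos ϕ cos δ sin h₀ = 3.1416×0.98450×0.38752 + 0.17537×0.92186×0.00000 = 1.198563 + 0.000000 = 1.198563.
Q̄ = (S_0/π) × [bracket] = (1361/π) × 1.198563 = 519.2 W/m².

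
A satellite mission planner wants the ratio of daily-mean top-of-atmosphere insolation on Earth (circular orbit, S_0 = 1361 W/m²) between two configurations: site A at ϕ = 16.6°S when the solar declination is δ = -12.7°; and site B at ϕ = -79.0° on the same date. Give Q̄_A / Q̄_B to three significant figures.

— Configuration A (ϕ=-16.6°):
cos h₀ = −tan(-16.6°) tan(-12.700°) = -0.0672, h₀ = 1.6380 rad.
Bracket: h₀ sin ϕ sin δ + cos ϕ cos δ sin h₀ = 1.6380×-0.28569×-0.21985 + 0.95832×0.97553×0.99774 = 0.102881 + 0.932757 = 1.035638.
Q̄ = (S_0/π) × [bracket] = (1361/π) × 1.035638 = 448.66 W/m².
— Configuration B (ϕ=-79.0°):
cos h₀ = −tan(-79.0°) tan(-12.700°) = -1.1594 ≤ −1 ⇒ polar day, h₀ = π.
Bracket: h₀ sin ϕ sin δ + cos ϕ cos δ sin h₀ = 3.1416×-0.98163×-0.21985 + 0.19081×0.97553×0.00000 = 0.677993 + 0.000000 = 0.677993.
Q̄ = (S_0/π) × [bracket] = (1361/π) × 0.677993 = 293.72 W/m².
Ratio Q̄_A / Q̄_B = 448.66 / 293.72 = 1.528.

Q̄_A / Q̄_B ≈ 1.53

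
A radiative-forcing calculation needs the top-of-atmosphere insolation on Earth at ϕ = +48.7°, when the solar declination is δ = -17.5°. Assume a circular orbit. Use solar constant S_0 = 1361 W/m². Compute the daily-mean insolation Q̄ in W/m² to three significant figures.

cos h₀ = −tan(+48.7°) tan(-17.500°) = 0.3589, h₀ = 1.2037 rad.
Bracket: h₀ sin ϕ sin δ + cos ϕ cos δ sin h₀ = 1.2037×0.75126×-0.30071 + 0.66000×0.95372×0.93338 = -0.271930 + 0.587521 = 0.315591.
Q̄ = (S_0/π) × [bracket] = (1361/π) × 0.315591 = 136.7 W/m².

Q̄ ≈ 137 W/m²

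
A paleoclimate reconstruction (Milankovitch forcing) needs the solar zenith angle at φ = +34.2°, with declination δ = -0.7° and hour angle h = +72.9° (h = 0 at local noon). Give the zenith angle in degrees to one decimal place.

θ_z = 76.3°

cos θ_z = sin φ sin δ + cos φ cos δ cos h = -0.006867 + 0.243177 = 0.236310.
θ_z = arccos(0.236310) = 76.3°.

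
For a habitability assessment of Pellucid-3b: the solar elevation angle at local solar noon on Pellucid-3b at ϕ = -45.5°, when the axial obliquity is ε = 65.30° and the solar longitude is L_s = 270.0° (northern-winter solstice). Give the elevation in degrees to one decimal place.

Solar declination: sin δ = sin ε · sin L_s = sin 65.30° × sin 270.0° = -0.90851, so δ = -65.300°.
At local noon the hour angle is zero, so the zenith angle equals |ϕ − δ| = |-45.5° − (-65.300°)| = 19.800°.
Elevation = 90° − 19.800° = 70.2°.

70.2°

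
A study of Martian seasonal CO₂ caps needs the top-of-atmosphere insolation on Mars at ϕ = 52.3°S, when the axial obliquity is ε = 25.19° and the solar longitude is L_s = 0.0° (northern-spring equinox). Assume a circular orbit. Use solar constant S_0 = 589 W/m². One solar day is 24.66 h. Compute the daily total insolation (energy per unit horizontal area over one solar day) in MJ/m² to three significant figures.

Solar declination: sin δ = sin ε · sin L_s = sin 25.19° × sin 0.0° = 0.00000, so δ = +0.000°.
cos h₀ = −tan(-52.3°) tan(+0.000°) = 0.0000, h₀ = 1.5708 rad.
Bracket: h₀ sin ϕ sin δ + cos ϕ cos δ sin h₀ = 1.5708×-0.79122×0.00000 + 0.61153×1.00000×1.00000 = -0.000000 + 0.611530 = 0.611530.
Q̄ = (S_0/π) × [bracket] = (589/π) × 0.611530 = 114.65 W/m².
Daily total = Q̄ × 24.66 h × 3600 s/h = 114.65 × 24.66 × 3600 / 10⁶ = 10.18 MJ/m².

10.2 MJ/m²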